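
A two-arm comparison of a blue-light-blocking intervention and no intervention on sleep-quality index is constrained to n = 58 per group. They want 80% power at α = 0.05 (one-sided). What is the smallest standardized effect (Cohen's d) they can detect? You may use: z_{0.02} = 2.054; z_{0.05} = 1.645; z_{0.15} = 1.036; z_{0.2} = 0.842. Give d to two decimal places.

d_min ≈ 0.46

For two independent groups of n = 58 each: d_min = (z_{α} + z_β)·√(2/n).
z-sum = 1.645 + 0.842 = 2.487.
d_min = 2.487 × √(2/58) = 2.487 × 0.1857 = 0.462.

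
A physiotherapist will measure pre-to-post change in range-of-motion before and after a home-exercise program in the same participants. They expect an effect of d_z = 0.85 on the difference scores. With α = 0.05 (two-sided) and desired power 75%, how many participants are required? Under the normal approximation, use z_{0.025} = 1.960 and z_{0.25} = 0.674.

n = 10 pairs

For a paired (one-sample on differences) test: n = ((z_{α/2} + z_β) / d)².
z_{α/2} + z_β = 1.960 + 0.674 = 2.634.
n = (2.634 / 0.85)² = 3.099² = 9.60.
Round up.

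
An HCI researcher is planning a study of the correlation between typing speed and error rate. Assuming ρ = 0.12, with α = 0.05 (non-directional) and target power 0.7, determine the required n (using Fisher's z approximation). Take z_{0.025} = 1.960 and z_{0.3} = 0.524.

n = 428

Fisher's z: C = ½·ln((1+r)/(1−r)) = ½·ln(1.2727) = 0.1206.
n = ((z_{α/2} + z_β)/C)² + 3.
(1.960 + 0.524) / 0.1206 = 2.484 / 0.1206 = 20.597.
n = 20.597² + 3 = 424.24 + 3 = 427.2.
Round up.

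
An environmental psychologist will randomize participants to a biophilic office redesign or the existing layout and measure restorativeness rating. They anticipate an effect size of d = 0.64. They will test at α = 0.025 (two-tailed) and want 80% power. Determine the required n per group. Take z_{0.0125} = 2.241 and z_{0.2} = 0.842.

For two independent groups with equal n: n = 2·((z_{α/2} + z_β) / d)².
z_{α/2} + z_β = 2.241 + 0.842 = 3.083.
n = 2 × (3.083 / 0.64)² = 2 × 4.817² = 2 × 23.21 = 46.4.
Round up to the next whole participant.

n = 47 per group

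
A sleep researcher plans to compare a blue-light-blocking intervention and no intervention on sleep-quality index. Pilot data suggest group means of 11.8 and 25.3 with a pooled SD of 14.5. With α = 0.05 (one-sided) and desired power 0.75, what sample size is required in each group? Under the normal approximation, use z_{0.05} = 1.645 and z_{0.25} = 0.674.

Cohen's d = |M₁ − M₂| / SD_pooled = |11.8 − 25.3| / 14.5 = 13.5 / 14.5 = 0.931.
For two independent groups with equal n: n = 2·((z_{α} + z_β) / d)².
z_{α} + z_β = 1.645 + 0.674 = 2.319.
n = 2 × (2.319 / 0.931)² = 2 × 2.491² = 2 × 6.20 = 12.4.
Round up to the next whole participant.

n = 13 per group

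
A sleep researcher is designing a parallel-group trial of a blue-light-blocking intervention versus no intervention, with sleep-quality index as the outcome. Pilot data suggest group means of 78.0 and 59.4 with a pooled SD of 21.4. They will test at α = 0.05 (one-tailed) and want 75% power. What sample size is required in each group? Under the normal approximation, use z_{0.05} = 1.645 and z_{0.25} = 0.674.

Cohen's d = |M₁ − M₂| / SD_pooled = |78.0 − 59.4| / 21.4 = 18.6 / 21.4 = 0.869.
For two independent groups with equal n: n = 2·((z_{α} + z_β) / d)².
z_{α} + z_β = 1.645 + 0.674 = 2.319.
n = 2 × (2.319 / 0.869)² = 2 × 2.669² = 2 × 7.12 = 14.2.
Round up to the next whole participant.

n = 15 per group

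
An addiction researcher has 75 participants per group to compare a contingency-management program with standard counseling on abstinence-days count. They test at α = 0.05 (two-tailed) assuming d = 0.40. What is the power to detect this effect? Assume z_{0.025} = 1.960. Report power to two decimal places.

For two equal groups, power = Φ(d·√(n/2) − z_{α/2}).
d·√(n/2) = 0.40 × √(75/2) = 0.40 × 6.124 = 2.449.
z_β = 2.449 − 1.960 = 0.489.
Power = Φ(0.489) = 0.688.

power ≈ 0.69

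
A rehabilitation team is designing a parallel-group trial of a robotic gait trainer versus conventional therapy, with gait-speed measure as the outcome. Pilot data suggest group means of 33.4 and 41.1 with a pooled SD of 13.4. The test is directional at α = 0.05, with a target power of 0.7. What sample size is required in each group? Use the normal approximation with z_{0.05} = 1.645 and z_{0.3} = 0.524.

Cohen's d = |M₁ − M₂| / SD_pooled = |33.4 − 41.1| / 13.4 = 7.7 / 13.4 = 0.575.
For two independent groups with equal n: n = 2·((z_{α} + z_β) / d)².
z_{α} + z_β = 1.645 + 0.524 = 2.169.
n = 2 × (2.169 / 0.575)² = 2 × 3.772² = 2 × 14.23 = 28.5.
Round up to the next whole participant.

n = 29 per group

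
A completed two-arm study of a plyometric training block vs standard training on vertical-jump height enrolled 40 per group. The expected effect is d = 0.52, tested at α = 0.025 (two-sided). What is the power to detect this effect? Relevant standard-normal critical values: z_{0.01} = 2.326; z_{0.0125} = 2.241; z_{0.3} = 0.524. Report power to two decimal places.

power ≈ 0.53

For two equal groups, power = Φ(d·√(n/2) − z_{α/2}).
d·√(n/2) = 0.52 × √(40/2) = 0.52 × 4.472 = 2.326.
z_β = 2.326 − 2.241 = 0.085.
Power = Φ(0.085) = 0.534.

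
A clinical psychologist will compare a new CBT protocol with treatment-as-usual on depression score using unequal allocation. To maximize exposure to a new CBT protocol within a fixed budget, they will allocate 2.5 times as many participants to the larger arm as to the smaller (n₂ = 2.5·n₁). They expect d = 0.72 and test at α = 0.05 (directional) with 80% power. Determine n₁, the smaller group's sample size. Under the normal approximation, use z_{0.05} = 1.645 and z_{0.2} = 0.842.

With allocation ratio k = n₂/n₁ = 2.5, Var(x̄₁−x̄₂) = σ²(1/n₁ + 1/(k·n₁)) = σ²·(k+1)/(k·n₁).
So n₁ = (1 + 1/k)·((z_{α} + z_β)/d)² = 1.400 × (2.487/0.72)².
n₁ = 1.400 × 11.93 = 16.7.
Round up: n₁ = 17, giving n₂ = ⌈2.5 × 17⌉ = ⌈42.5⌉ = 43.

n₁ = 17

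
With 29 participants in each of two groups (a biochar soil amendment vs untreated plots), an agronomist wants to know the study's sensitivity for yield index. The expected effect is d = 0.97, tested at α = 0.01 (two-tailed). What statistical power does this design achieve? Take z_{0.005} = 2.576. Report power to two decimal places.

power ≈ 0.87

For two equal groups, power = Φ(d·√(n/2) − z_{α/2}).
d·√(n/2) = 0.97 × √(29/2) = 0.97 × 3.808 = 3.694.
z_β = 3.694 − 2.576 = 1.118.
Power = Φ(1.118) = 0.868.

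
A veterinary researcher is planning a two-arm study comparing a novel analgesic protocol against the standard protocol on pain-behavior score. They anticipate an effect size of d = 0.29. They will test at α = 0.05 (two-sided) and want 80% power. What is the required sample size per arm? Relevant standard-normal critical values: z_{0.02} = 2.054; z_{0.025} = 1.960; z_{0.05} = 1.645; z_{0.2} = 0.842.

n = 187 per group

For two independent groups with equal n: n = 2·((z_{α/2} + z_β) / d)².
z_{α/2} + z_β = 1.960 + 0.842 = 2.802.
n = 2 × (2.802 / 0.29)² = 2 × 9.662² = 2 × 93.36 = 186.7.
Round up to the next whole participant.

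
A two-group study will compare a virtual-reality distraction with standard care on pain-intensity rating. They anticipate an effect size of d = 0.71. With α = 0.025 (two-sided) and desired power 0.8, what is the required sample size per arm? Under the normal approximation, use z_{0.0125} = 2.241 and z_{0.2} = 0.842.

For two independent groups with equal n: n = 2·((z_{α/2} + z_β) / d)².
z_{α/2} + z_β = 2.241 + 0.842 = 3.083.
n = 2 × (3.083 / 0.71)² = 2 × 4.342² = 2 × 18.86 = 37.7.
Round up to the next whole participant.

n = 38 per group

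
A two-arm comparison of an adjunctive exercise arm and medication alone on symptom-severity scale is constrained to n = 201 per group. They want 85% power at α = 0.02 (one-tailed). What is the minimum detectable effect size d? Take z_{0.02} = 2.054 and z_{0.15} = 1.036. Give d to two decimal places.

For two independent groups of n = 201 each: d_min = (z_{α} + z_β)·√(2/n).
z-sum = 2.054 + 1.036 = 3.090.
d_min = 3.090 × √(2/201) = 3.090 × 0.0998 = 0.308.

d_min ≈ 0.31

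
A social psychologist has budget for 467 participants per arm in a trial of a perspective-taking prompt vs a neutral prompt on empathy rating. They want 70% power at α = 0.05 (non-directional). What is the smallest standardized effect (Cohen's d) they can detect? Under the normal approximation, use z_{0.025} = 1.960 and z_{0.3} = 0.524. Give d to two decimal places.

For two independent groups of n = 467 each: d_min = (z_{α/2} + z_β)·√(2/n).
z-sum = 1.960 + 0.524 = 2.484.
d_min = 2.484 × √(2/467) = 2.484 × 0.0654 = 0.163.

d_min ≈ 0.16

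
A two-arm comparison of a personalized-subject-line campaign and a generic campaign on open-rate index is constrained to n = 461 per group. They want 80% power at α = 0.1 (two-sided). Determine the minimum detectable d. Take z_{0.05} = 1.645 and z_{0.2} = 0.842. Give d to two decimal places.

For two independent groups of n = 461 each: d_min = (z_{α/2} + z_β)·√(2/n).
z-sum = 1.645 + 0.842 = 2.487.
d_min = 2.487 × √(2/461) = 2.487 × 0.0659 = 0.164.

d_min ≈ 0.16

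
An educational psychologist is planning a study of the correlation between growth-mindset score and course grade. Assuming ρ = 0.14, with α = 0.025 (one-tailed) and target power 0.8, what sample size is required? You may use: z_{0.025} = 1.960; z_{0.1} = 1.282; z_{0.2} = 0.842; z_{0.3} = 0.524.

Fisher's z: C = ½·ln((1+r)/(1−r)) = ½·ln(1.3256) = 0.1409.
n = ((z_{α} + z_β)/C)² + 3.
(1.960 + 0.842) / 0.1409 = 2.802 / 0.1409 = 19.886.
n = 19.886² + 3 = 395.47 + 3 = 398.5.
Round up.

n = 399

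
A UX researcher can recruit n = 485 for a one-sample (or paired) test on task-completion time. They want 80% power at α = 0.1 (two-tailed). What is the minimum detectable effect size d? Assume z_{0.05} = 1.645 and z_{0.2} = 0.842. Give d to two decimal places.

d_min ≈ 0.11

For a single sample (or paired design) of n = 485: d_min = (z_{α/2} + z_β)/√n.
z-sum = 1.645 + 0.842 = 2.487.
d_min = 2.487 / √485 = 2.487 / 22.023 = 0.113.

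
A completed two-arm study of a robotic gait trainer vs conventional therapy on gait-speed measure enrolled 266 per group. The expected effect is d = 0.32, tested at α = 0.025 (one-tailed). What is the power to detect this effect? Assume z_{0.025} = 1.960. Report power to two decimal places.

power ≈ 0.96

For two equal groups, power = Φ(d·√(n/2) − z_{α}).
d·√(n/2) = 0.32 × √(266/2) = 0.32 × 11.533 = 3.690.
z_β = 3.690 − 1.960 = 1.730.
Power = Φ(1.730) = 0.958.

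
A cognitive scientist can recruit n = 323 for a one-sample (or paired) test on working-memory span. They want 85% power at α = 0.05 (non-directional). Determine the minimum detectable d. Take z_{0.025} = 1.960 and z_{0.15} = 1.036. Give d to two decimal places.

d_min ≈ 0.17

For a single sample (or paired design) of n = 323: d_min = (z_{α/2} + z_β)/√n.
z-sum = 1.960 + 1.036 = 2.996.
d_min = 2.996 / √323 = 2.996 / 17.972 = 0.167.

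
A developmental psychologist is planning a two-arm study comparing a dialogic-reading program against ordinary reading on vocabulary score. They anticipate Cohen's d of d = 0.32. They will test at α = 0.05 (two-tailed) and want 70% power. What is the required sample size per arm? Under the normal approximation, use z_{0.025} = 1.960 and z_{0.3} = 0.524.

For two independent groups with equal n: n = 2·((z_{α/2} + z_β) / d)².
z_{α/2} + z_β = 1.960 + 0.524 = 2.484.
n = 2 × (2.484 / 0.32)² = 2 × 7.763² = 2 × 60.26 = 120.5.
Round up to the next whole participant.

n = 121 per group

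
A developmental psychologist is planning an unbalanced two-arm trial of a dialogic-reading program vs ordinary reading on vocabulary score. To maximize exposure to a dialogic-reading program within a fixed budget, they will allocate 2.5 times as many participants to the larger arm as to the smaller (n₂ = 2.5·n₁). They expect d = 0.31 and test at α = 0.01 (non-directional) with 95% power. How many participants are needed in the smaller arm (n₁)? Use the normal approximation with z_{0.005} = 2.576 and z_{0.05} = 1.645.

With allocation ratio k = n₂/n₁ = 2.5, Var(x̄₁−x̄₂) = σ²(1/n₁ + 1/(k·n₁)) = σ²·(k+1)/(k·n₁).
So n₁ = (1 + 1/k)·((z_{α/2} + z_β)/d)² = 1.400 × (4.221/0.31)².
n₁ = 1.400 × 185.40 = 259.6.
Round up: n₁ = 260, giving n₂ = 2.5 × 260 = 650.

n₁ = 260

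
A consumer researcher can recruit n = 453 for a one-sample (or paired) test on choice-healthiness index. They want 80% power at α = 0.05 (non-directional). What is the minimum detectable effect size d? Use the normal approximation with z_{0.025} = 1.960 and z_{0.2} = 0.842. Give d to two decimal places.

For a single sample (or paired design) of n = 453: d_min = (z_{α/2} + z_β)/√n.
z-sum = 1.960 + 0.842 = 2.802.
d_min = 2.802 / √453 = 2.802 / 21.284 = 0.132.

d_min ≈ 0.13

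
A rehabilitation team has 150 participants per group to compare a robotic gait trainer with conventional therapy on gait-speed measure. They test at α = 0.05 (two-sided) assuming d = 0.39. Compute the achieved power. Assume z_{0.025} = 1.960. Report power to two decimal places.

For two equal groups, power = Φ(d·√(n/2) − z_{α/2}).
d·√(n/2) = 0.39 × √(150/2) = 0.39 × 8.660 = 3.377.
z_β = 3.377 − 1.960 = 1.417.
Power = Φ(1.417) = 0.922.

power ≈ 0.92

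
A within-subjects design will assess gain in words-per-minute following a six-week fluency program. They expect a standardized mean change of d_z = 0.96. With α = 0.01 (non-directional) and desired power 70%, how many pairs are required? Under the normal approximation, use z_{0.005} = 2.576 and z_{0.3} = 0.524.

n = 11 pairs

For a paired (one-sample on differences) test: n = ((z_{α/2} + z_β) / d)².
z_{α/2} + z_β = 2.576 + 0.524 = 3.100.
n = (3.100 / 0.96)² = 3.229² = 10.43.
Round up.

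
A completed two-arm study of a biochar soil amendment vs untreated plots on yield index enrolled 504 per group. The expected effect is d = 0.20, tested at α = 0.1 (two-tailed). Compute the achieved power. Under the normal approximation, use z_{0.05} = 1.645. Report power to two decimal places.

For two equal groups, power = Φ(d·√(n/2) − z_{α/2}).
d·√(n/2) = 0.20 × √(504/2) = 0.20 × 15.875 = 3.175.
z_β = 3.175 − 1.645 = 1.530.
Power = Φ(1.530) = 0.937.

power ≈ 0.94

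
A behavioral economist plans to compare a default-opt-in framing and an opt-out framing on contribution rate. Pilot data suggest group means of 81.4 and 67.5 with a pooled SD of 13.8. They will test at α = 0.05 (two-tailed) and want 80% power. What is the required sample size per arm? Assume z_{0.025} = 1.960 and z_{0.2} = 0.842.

n = 16 per group

Cohen's d = |M₁ − M₂| / SD_pooled = |81.4 − 67.5| / 13.8 = 13.9 / 13.8 = 1.007.
For two independent groups with equal n: n = 2·((z_{α/2} + z_β) / d)².
z_{α/2} + z_β = 1.960 + 0.842 = 2.802.
n = 2 × (2.802 / 1.007)² = 2 × 2.783² = 2 × 7.74 = 15.5.
Round up to the next whole participant.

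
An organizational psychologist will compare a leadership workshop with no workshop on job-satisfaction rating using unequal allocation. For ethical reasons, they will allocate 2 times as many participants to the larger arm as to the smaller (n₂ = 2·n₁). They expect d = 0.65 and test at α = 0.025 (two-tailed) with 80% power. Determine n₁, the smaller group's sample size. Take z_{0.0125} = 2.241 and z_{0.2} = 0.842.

With allocation ratio k = n₂/n₁ = 2, Var(x̄₁−x̄₂) = σ²(1/n₁ + 1/(k·n₁)) = σ²·(k+1)/(k·n₁).
So n₁ = (1 + 1/k)·((z_{α/2} + z_β)/d)² = 1.500 × (3.083/0.65)².
n₁ = 1.500 × 22.50 = 33.7.
Round up: n₁ = 34, giving n₂ = 2 × 34 = 68.

n₁ = 34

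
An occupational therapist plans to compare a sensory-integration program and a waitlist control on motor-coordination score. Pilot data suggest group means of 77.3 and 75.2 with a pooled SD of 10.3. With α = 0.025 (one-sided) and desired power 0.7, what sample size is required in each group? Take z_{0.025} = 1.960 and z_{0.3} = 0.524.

Cohen's d = |M₁ − M₂| / SD_pooled = |77.3 − 75.2| / 10.3 = 2.1 / 10.3 = 0.204.
For two independent groups with equal n: n = 2·((z_{α} + z_β) / d)².
z_{α} + z_β = 1.960 + 0.524 = 2.484.
n = 2 × (2.484 / 0.204)² = 2 × 12.176² = 2 × 148.27 = 296.5.
Round up to the next whole participant.

n = 297 per group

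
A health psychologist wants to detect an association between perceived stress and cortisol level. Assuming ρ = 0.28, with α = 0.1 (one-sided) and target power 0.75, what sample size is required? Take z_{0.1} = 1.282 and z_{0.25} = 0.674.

Fisher's z: C = ½·ln((1+r)/(1−r)) = ½·ln(1.7778) = 0.2877.
n = ((z_{α} + z_β)/C)² + 3.
(1.282 + 0.674) / 0.2877 = 1.956 / 0.2877 = 6.799.
n = 6.799² + 3 = 46.22 + 3 = 49.2.
Round up.

n = 50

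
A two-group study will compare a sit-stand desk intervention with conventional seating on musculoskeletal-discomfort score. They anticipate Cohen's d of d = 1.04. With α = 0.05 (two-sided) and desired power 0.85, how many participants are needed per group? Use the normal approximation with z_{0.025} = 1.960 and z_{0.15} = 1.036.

For two independent groups with equal n: n = 2·((z_{α/2} + z_β) / d)².
z_{α/2} + z_β = 1.960 + 1.036 = 2.996.
n = 2 × (2.996 / 1.04)² = 2 × 2.881² = 2 × 8.30 = 16.6.
Round up to the next whole participant.

n = 17 per group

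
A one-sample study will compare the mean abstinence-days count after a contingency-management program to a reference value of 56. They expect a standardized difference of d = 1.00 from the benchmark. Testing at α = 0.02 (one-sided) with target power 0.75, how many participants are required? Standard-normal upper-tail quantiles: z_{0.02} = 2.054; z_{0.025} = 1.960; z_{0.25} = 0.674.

n = 8

For a one-sample test: n = ((z_{α} + z_β) / d)².
z_{α} + z_β = 2.054 + 0.674 = 2.728.
n = (2.728 / 1.00)² = 2.728² = 7.44.
Round up.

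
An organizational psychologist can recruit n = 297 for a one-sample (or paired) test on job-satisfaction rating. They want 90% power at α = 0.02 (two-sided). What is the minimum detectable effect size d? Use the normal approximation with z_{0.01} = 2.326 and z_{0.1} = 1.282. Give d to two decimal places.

d_min ≈ 0.21

For a single sample (or paired design) of n = 297: d_min = (z_{α/2} + z_β)/√n.
z-sum = 2.326 + 1.282 = 3.608.
d_min = 3.608 / √297 = 3.608 / 17.234 = 0.209.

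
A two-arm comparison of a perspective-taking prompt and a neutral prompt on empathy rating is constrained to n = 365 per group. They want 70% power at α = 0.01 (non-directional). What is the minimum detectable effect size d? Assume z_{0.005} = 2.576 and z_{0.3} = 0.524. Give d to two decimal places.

d_min ≈ 0.23

For two independent groups of n = 365 each: d_min = (z_{α/2} + z_β)·√(2/n).
z-sum = 2.576 + 0.524 = 3.100.
d_min = 3.100 × √(2/365) = 3.100 × 0.0740 = 0.229.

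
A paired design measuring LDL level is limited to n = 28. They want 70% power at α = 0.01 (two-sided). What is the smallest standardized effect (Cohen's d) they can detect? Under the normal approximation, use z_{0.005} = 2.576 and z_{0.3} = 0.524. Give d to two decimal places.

For a single sample (or paired design) of n = 28: d_min = (z_{α/2} + z_β)/√n.
z-sum = 2.576 + 0.524 = 3.100.
d_min = 3.100 / √28 = 3.100 / 5.292 = 0.586.

d_min ≈ 0.59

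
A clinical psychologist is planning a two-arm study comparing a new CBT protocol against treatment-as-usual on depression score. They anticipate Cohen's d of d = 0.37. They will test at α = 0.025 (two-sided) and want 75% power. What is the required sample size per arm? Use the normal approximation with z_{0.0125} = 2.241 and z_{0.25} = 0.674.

For two independent groups with equal n: n = 2·((z_{α/2} + z_β) / d)².
z_{α/2} + z_β = 2.241 + 0.674 = 2.915.
n = 2 × (2.915 / 0.37)² = 2 × 7.878² = 2 × 62.07 = 124.1.
Round up to the next whole participant.

n = 125 per group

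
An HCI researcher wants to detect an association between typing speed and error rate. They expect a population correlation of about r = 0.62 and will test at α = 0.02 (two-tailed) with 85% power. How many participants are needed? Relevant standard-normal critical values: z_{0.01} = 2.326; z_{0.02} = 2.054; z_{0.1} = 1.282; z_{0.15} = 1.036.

Fisher's z: C = ½·ln((1+r)/(1−r)) = ½·ln(4.2632) = 0.7250.
n = ((z_{α/2} + z_β)/C)² + 3.
(2.326 + 1.036) / 0.7250 = 3.362 / 0.7250 = 4.637.
n = 4.637² + 3 = 21.50 + 3 = 24.5.
Round up.

n = 25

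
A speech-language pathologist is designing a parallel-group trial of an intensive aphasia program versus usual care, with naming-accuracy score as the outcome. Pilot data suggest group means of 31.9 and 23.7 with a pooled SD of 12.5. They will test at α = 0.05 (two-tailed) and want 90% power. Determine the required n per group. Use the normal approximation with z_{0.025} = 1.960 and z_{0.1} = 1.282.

Cohen's d = |M₁ − M₂| / SD_pooled = |31.9 − 23.7| / 12.5 = 8.2 / 12.5 = 0.656.
For two independent groups with equal n: n = 2·((z_{α/2} + z_β) / d)².
z_{α/2} + z_β = 1.960 + 1.282 = 3.242.
n = 2 × (3.242 / 0.656)² = 2 × 4.942² = 2 × 24.42 = 48.8.
Round up to the next whole participant.

n = 49 per group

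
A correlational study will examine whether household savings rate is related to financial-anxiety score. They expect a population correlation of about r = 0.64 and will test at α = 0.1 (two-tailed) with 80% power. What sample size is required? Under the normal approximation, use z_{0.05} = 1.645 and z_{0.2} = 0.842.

Fisher's z: C = ½·ln((1+r)/(1−r)) = ½·ln(4.5556) = 0.7582.
n = ((z_{α/2} + z_β)/C)² + 3.
(1.645 + 0.842) / 0.7582 = 2.487 / 0.7582 = 3.280.
n = 3.280² + 3 = 10.76 + 3 = 13.8.
Round up.

n = 14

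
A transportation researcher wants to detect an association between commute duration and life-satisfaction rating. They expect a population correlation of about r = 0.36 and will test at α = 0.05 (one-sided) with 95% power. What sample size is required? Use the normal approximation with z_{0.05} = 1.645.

n = 80

Fisher's z: C = ½·ln((1+r)/(1−r)) = ½·ln(2.1250) = 0.3769.
n = ((z_{α} + z_β)/C)² + 3.
(1.645 + 1.645) / 0.3769 = 3.290 / 0.3769 = 8.729.
n = 8.729² + 3 = 76.20 + 3 = 79.2.
Round up.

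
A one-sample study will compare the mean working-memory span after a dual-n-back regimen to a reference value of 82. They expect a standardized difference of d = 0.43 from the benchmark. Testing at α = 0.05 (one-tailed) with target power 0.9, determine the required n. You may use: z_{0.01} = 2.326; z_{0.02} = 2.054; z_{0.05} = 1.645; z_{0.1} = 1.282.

For a one-sample test: n = ((z_{α} + z_β) / d)².
z_{α} + z_β = 1.645 + 1.282 = 2.927.
n = (2.927 / 0.43)² = 6.807² = 46.33.
Round up.

n = 47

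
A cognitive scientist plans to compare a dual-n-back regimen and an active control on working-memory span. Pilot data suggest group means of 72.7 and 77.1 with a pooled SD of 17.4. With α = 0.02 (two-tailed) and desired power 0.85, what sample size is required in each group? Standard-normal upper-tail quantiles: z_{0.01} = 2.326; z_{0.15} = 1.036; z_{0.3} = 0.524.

Cohen's d = |M₁ − M₂| / SD_pooled = |72.7 − 77.1| / 17.4 = 4.4 / 17.4 = 0.253.
For two independent groups with equal n: n = 2·((z_{α/2} + z_β) / d)².
z_{α/2} + z_β = 2.326 + 1.036 = 3.362.
n = 2 × (3.362 / 0.253)² = 2 × 13.289² = 2 × 176.59 = 353.2.
Round up to the next whole participant.

n = 354 per group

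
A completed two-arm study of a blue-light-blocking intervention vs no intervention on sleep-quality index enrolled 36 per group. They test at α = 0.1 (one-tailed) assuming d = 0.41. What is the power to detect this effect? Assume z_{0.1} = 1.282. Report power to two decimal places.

For two equal groups, power = Φ(d·√(n/2) − z_{α}).
d·√(n/2) = 0.41 × √(36/2) = 0.41 × 4.243 = 1.739.
z_β = 1.739 − 1.282 = 0.457.
Power = Φ(0.457) = 0.676.

power ≈ 0.68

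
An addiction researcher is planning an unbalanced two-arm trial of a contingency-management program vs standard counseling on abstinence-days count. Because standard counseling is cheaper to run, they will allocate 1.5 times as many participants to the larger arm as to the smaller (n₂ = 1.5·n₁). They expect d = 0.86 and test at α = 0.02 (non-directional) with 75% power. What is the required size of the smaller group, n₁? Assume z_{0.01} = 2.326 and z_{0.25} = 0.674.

n₁ = 21

With allocation ratio k = n₂/n₁ = 1.5, Var(x̄₁−x̄₂) = σ²(1/n₁ + 1/(k·n₁)) = σ²·(k+1)/(k·n₁).
So n₁ = (1 + 1/k)·((z_{α/2} + z_β)/d)² = 1.667 × (3.000/0.86)².
n₁ = 1.667 × 12.17 = 20.3.
Round up: n₁ = 21, giving n₂ = ⌈1.5 × 21⌉ = ⌈31.5⌉ = 32.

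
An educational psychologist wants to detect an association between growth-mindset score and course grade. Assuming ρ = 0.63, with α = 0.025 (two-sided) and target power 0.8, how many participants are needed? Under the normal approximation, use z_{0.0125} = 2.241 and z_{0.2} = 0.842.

Fisher's z: C = ½·ln((1+r)/(1−r)) = ½·ln(4.4054) = 0.7414.
n = ((z_{α/2} + z_β)/C)² + 3.
(2.241 + 0.842) / 0.7414 = 3.083 / 0.7414 = 4.158.
n = 4.158² + 3 = 17.29 + 3 = 20.3.
Round up.

n = 21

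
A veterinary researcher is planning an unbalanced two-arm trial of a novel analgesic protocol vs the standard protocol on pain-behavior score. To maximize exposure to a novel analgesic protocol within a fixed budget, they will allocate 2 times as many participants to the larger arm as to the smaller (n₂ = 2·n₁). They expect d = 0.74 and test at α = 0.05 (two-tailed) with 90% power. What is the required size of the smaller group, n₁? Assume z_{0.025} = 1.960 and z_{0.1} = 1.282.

With allocation ratio k = n₂/n₁ = 2, Var(x̄₁−x̄₂) = σ²(1/n₁ + 1/(k·n₁)) = σ²·(k+1)/(k·n₁).
So n₁ = (1 + 1/k)·((z_{α/2} + z_β)/d)² = 1.500 × (3.242/0.74)².
n₁ = 1.500 × 19.19 = 28.8.
Round up: n₁ = 29, giving n₂ = 2 × 29 = 58.

n₁ = 29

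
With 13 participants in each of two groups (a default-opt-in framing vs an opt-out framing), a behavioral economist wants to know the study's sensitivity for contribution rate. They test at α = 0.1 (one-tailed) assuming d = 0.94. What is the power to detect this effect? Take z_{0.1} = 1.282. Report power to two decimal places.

For two equal groups, power = Φ(d·√(n/2) − z_{α}).
d·√(n/2) = 0.94 × √(13/2) = 0.94 × 2.550 = 2.397.
z_β = 2.397 − 1.282 = 1.115.
Power = Φ(1.115) = 0.867.

power ≈ 0.87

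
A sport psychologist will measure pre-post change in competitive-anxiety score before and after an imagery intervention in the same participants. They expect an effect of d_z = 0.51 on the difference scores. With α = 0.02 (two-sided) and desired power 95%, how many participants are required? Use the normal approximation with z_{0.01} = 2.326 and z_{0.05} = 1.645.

For a paired (one-sample on differences) test: n = ((z_{α/2} + z_β) / d)².
z_{α/2} + z_β = 2.326 + 1.645 = 3.971.
n = (3.971 / 0.51)² = 7.786² = 60.63.
Round up.

n = 61 pairs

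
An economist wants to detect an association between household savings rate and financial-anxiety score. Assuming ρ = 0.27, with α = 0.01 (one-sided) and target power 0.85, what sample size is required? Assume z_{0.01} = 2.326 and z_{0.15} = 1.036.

Fisher's z: C = ½·ln((1+r)/(1−r)) = ½·ln(1.7397) = 0.2769.
n = ((z_{α} + z_β)/C)² + 3.
(2.326 + 1.036) / 0.2769 = 3.362 / 0.2769 = 12.142.
n = 12.142² + 3 = 147.42 + 3 = 150.4.
Round up.

n = 151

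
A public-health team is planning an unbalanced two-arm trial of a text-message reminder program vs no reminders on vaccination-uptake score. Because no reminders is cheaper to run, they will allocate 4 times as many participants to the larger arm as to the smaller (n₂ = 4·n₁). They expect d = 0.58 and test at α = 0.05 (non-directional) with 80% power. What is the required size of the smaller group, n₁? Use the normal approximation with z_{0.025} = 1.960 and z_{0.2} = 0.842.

n₁ = 30

With allocation ratio k = n₂/n₁ = 4, Var(x̄₁−x̄₂) = σ²(1/n₁ + 1/(k·n₁)) = σ²·(k+1)/(k·n₁).
So n₁ = (1 + 1/k)·((z_{α/2} + z_β)/d)² = 1.250 × (2.802/0.58)².
n₁ = 1.250 × 23.34 = 29.2.
Round up: n₁ = 30, giving n₂ = 4 × 30 = 120.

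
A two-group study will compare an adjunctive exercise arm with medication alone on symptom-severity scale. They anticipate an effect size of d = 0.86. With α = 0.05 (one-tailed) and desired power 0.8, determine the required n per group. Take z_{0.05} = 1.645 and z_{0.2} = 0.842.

n = 17 per group

For two independent groups with equal n: n = 2·((z_{α} + z_β) / d)².
z_{α} + z_β = 1.645 + 0.842 = 2.487.
n = 2 × (2.487 / 0.86)² = 2 × 2.892² = 2 × 8.36 = 16.7.
Round up to the next whole participant.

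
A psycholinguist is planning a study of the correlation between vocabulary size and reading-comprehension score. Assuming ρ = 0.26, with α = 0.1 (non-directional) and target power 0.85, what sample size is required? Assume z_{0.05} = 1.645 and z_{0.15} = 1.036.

n = 105

Fisher's z: C = ½·ln((1+r)/(1−r)) = ½·ln(1.7027) = 0.2661.
n = ((z_{α/2} + z_β)/C)² + 3.
(1.645 + 1.036) / 0.2661 = 2.681 / 0.2661 = 10.075.
n = 10.075² + 3 = 101.51 + 3 = 104.5.
Round up.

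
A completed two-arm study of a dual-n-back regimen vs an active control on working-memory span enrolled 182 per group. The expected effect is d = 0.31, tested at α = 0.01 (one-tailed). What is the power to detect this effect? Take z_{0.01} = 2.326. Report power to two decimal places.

power ≈ 0.74

For two equal groups, power = Φ(d·√(n/2) − z_{α}).
d·√(n/2) = 0.31 × √(182/2) = 0.31 × 9.539 = 2.957.
z_β = 2.957 − 2.326 = 0.631.
Power = Φ(0.631) = 0.736.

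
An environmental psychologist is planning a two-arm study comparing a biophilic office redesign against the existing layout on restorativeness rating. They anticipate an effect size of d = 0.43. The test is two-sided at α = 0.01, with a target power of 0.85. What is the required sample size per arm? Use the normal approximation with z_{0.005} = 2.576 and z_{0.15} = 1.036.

n = 142 per group

For two independent groups with equal n: n = 2·((z_{α/2} + z_β) / d)².
z_{α/2} + z_β = 2.576 + 1.036 = 3.612.
n = 2 × (3.612 / 0.43)² = 2 × 8.400² = 2 × 70.56 = 141.1.
Round up to the next whole participant.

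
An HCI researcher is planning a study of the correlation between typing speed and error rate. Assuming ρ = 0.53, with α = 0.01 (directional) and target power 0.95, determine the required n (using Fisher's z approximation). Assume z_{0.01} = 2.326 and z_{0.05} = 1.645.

Fisher's z: C = ½·ln((1+r)/(1−r)) = ½·ln(3.2553) = 0.5901.
n = ((z_{α} + z_β)/C)² + 3.
(2.326 + 1.645) / 0.5901 = 3.971 / 0.5901 = 6.729.
n = 6.729² + 3 = 45.28 + 3 = 48.3.
Round up.

n = 49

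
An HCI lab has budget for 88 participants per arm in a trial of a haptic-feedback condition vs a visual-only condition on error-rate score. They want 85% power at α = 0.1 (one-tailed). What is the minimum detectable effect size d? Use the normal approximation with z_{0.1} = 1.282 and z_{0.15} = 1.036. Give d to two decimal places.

For two independent groups of n = 88 each: d_min = (z_{α} + z_β)·√(2/n).
z-sum = 1.282 + 1.036 = 2.318.
d_min = 2.318 × √(2/88) = 2.318 × 0.1508 = 0.349.

d_min ≈ 0.35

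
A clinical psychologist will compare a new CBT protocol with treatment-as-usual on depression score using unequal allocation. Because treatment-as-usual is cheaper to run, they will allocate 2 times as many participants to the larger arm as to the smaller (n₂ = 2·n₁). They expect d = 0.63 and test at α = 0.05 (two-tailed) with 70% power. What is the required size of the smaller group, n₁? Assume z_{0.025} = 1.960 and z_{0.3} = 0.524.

n₁ = 24

With allocation ratio k = n₂/n₁ = 2, Var(x̄₁−x̄₂) = σ²(1/n₁ + 1/(k·n₁)) = σ²·(k+1)/(k·n₁).
So n₁ = (1 + 1/k)·((z_{α/2} + z_β)/d)² = 1.500 × (2.484/0.63)².
n₁ = 1.500 × 15.55 = 23.3.
Round up: n₁ = 24, giving n₂ = 2 × 24 = 48.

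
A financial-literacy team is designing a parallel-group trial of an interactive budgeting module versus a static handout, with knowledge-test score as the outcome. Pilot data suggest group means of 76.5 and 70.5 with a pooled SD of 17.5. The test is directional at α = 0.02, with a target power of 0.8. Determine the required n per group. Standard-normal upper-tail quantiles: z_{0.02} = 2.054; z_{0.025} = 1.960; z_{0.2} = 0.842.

n = 143 per group

Cohen's d = |M₁ − M₂| / SD_pooled = |76.5 − 70.5| / 17.5 = 6.0 / 17.5 = 0.343.
For two independent groups with equal n: n = 2·((z_{α} + z_β) / d)².
z_{α} + z_β = 2.054 + 0.842 = 2.896.
n = 2 × (2.896 / 0.343)² = 2 × 8.443² = 2 × 71.29 = 142.6.
Round up to the next whole participant.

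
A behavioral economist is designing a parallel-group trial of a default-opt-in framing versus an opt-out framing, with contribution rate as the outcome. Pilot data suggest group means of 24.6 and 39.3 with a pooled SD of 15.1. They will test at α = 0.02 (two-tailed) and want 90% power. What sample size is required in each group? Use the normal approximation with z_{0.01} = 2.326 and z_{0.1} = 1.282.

n = 28 per group

Cohen's d = |M₁ − M₂| / SD_pooled = |24.6 − 39.3| / 15.1 = 14.7 / 15.1 = 0.974.
For two independent groups with equal n: n = 2·((z_{α/2} + z_β) / d)².
z_{α/2} + z_β = 2.326 + 1.282 = 3.608.
n = 2 × (3.608 / 0.974)² = 2 × 3.704² = 2 × 13.72 = 27.4.
Round up to the next whole participant.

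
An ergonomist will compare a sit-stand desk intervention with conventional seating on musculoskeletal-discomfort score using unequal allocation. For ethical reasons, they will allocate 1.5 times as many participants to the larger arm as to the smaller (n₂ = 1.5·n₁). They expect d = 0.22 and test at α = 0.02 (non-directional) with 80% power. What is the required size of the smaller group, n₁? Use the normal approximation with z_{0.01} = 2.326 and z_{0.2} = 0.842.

With allocation ratio k = n₂/n₁ = 1.5, Var(x̄₁−x̄₂) = σ²(1/n₁ + 1/(k·n₁)) = σ²·(k+1)/(k·n₁).
So n₁ = (1 + 1/k)·((z_{α/2} + z_β)/d)² = 1.667 × (3.168/0.22)².
n₁ = 1.667 × 207.36 = 345.6.
Round up: n₁ = 346, giving n₂ = 1.5 × 346 = 519.

n₁ = 346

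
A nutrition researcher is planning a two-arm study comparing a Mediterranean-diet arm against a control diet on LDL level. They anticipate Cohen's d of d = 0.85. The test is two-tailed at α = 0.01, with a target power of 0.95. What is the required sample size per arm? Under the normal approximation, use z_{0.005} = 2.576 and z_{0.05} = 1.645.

For two independent groups with equal n: n = 2·((z_{α/2} + z_β) / d)².
z_{α/2} + z_β = 2.576 + 1.645 = 4.221.
n = 2 × (4.221 / 0.85)² = 2 × 4.966² = 2 × 24.66 = 49.3.
Round up to the next whole participant.

n = 50 per group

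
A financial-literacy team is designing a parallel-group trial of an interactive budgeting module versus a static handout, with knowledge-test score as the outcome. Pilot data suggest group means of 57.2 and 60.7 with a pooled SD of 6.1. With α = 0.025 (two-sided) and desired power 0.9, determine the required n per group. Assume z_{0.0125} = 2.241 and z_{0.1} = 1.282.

Cohen's d = |M₁ − M₂| / SD_pooled = |57.2 − 60.7| / 6.1 = 3.5 / 6.1 = 0.574.
For two independent groups with equal n: n = 2·((z_{α/2} + z_β) / d)².
z_{α/2} + z_β = 2.241 + 1.282 = 3.523.
n = 2 × (3.523 / 0.574)² = 2 × 6.138² = 2 × 37.67 = 75.3.
Round up to the next whole participant.

n = 76 per group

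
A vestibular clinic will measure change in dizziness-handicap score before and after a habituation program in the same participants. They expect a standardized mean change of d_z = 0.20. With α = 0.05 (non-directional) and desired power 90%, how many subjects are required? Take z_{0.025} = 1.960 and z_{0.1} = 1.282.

n = 263 pairs

For a paired (one-sample on differences) test: n = ((z_{α/2} + z_β) / d)².
z_{α/2} + z_β = 1.960 + 1.282 = 3.242.
n = (3.242 / 0.20)² = 16.210² = 262.76.
Round up.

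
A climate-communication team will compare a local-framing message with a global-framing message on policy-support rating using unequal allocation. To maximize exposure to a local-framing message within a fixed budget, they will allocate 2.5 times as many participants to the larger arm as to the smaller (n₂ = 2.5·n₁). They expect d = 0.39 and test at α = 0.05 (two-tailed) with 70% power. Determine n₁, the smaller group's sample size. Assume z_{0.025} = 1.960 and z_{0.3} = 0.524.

With allocation ratio k = n₂/n₁ = 2.5, Var(x̄₁−x̄₂) = σ²(1/n₁ + 1/(k·n₁)) = σ²·(k+1)/(k·n₁).
So n₁ = (1 + 1/k)·((z_{α/2} + z_β)/d)² = 1.400 × (2.484/0.39)².
n₁ = 1.400 × 40.57 = 56.8.
Round up: n₁ = 57, giving n₂ = ⌈2.5 × 57⌉ = ⌈142.5⌉ = 143.

n₁ = 57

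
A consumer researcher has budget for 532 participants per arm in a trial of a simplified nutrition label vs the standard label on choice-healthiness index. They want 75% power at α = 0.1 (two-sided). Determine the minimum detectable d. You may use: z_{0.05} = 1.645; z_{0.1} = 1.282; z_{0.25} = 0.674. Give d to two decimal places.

For two independent groups of n = 532 each: d_min = (z_{α/2} + z_β)·√(2/n).
z-sum = 1.645 + 0.674 = 2.319.
d_min = 2.319 × √(2/532) = 2.319 × 0.0613 = 0.142.

d_min ≈ 0.14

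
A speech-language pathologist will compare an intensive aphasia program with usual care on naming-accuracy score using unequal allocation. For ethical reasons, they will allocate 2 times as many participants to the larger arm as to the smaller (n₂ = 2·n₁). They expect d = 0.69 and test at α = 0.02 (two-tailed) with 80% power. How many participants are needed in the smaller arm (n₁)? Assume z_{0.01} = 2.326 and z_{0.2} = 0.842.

With allocation ratio k = n₂/n₁ = 2, Var(x̄₁−x̄₂) = σ²(1/n₁ + 1/(k·n₁)) = σ²·(k+1)/(k·n₁).
So n₁ = (1 + 1/k)·((z_{α/2} + z_β)/d)² = 1.500 × (3.168/0.69)².
n₁ = 1.500 × 21.08 = 31.6.
Round up: n₁ = 32, giving n₂ = 2 × 32 = 64.

n₁ = 32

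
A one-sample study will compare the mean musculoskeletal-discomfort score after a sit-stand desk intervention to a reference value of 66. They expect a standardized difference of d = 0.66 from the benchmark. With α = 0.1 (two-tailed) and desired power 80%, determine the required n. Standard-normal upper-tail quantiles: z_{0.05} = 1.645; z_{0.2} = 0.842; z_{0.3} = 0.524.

For a one-sample test: n = ((z_{α/2} + z_β) / d)².
z_{α/2} + z_β = 1.645 + 0.842 = 2.487.
n = (2.487 / 0.66)² = 3.768² = 14.20.
Round up.

n = 15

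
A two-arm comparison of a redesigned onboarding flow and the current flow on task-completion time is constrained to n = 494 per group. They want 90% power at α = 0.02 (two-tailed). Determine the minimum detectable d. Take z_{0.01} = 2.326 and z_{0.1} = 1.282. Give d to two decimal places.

For two independent groups of n = 494 each: d_min = (z_{α/2} + z_β)·√(2/n).
z-sum = 2.326 + 1.282 = 3.608.
d_min = 3.608 × √(2/494) = 3.608 × 0.0636 = 0.230.

d_min ≈ 0.23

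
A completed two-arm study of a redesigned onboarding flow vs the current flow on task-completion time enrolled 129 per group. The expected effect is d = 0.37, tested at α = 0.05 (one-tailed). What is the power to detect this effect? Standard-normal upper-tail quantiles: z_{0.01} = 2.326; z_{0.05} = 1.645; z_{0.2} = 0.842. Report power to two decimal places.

power ≈ 0.91

For two equal groups, power = Φ(d·√(n/2) − z_{α}).
d·√(n/2) = 0.37 × √(129/2) = 0.37 × 8.031 = 2.972.
z_β = 2.972 − 1.645 = 1.327.
Power = Φ(1.327) = 0.908.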